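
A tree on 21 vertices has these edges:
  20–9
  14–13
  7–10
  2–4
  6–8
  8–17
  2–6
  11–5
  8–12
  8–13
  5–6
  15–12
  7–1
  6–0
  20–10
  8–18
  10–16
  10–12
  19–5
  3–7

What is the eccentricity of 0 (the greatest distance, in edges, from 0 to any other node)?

6

A farthest node from 0 is 3 (1, 9 also at distance 6).
The path 0 – 6 – 8 – 12 – 10 – 7 – 3 has 6 edges.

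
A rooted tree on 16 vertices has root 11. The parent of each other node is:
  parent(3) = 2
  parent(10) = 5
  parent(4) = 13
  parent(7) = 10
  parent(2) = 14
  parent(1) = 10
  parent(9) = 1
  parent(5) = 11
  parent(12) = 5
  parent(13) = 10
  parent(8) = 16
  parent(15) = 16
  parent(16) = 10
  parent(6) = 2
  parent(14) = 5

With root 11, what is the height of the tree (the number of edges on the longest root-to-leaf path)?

The longest root-to-leaf path is 11 → 5 → 10 → 1 → 9 (4 edges).

4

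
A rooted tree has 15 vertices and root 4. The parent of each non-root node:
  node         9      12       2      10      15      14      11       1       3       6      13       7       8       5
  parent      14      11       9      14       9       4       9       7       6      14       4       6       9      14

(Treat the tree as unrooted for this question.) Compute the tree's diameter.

6

BFS from 1 reaches 12 last, at distance 6; BFS from 12 confirms no node is farther.
Path: 1 – 7 – 6 – 14 – 9 – 11 – 12.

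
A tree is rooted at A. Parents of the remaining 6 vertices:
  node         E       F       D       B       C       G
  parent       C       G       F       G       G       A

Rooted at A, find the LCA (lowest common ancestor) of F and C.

G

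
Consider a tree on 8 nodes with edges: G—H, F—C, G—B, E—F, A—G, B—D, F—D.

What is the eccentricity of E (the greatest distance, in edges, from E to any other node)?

The node farthest from E is A (H also at distance 5), via E–F–D–B–G–A — 5 edges.

5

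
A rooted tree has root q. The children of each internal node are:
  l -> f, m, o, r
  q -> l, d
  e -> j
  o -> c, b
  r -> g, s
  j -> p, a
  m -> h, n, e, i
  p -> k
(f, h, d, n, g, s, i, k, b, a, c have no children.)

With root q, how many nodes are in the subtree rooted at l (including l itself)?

l's subtree: {l, o, m, r, f, b, c, n, e, h, i, g, s, j, a, p, k}, size 17.

17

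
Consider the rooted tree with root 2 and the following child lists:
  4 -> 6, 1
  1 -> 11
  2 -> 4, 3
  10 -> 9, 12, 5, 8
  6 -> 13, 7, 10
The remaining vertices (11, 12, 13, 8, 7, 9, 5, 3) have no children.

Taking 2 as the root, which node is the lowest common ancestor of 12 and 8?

12's ancestor chain is 12, 10, 6, 4, 2 and 8's is 8, 10, 6, 4, 2; they first meet at 10.

10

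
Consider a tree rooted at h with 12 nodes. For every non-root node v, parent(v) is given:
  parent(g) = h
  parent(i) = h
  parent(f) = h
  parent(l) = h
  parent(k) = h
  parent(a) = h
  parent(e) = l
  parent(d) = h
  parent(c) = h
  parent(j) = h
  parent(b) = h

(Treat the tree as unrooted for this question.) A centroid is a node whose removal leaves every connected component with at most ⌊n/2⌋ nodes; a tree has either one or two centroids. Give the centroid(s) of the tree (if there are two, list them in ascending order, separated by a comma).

h

Removing h splits the tree into components of sizes 2, 1, 1, 1, 1, 1, 1, 1, 1, 1; the largest is 2 ≤ ⌊12/2⌋ = 6.
Every other node leaves some component of size > 6, so the centroid is unique.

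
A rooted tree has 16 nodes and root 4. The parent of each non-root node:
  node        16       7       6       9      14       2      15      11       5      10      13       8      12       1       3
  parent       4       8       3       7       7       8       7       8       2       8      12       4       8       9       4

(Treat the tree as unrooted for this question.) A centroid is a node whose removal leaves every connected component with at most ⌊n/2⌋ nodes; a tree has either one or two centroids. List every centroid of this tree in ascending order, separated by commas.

Removing 8 splits the tree into components of sizes 5, 4, 2, 2, 1, 1; the largest is 5 ≤ ⌊16/2⌋ = 8.
No neighbour of 8 does as well, so 8 is the unique centroid.

8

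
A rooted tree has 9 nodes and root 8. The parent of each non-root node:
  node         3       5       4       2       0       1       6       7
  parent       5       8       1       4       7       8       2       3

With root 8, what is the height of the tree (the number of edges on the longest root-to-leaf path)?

4

A deepest node is 0, reached by 8 → 5 → 3 → 7 → 0.
That path has 4 edges, so the height is 4.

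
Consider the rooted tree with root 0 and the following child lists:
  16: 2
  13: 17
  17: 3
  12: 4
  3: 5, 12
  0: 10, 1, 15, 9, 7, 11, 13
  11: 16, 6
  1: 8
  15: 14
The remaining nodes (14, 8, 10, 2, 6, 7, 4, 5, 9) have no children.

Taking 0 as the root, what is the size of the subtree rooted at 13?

Descendants of 13 (including itself): 13, 17, 3, 12, 5, 4. That's 6.

6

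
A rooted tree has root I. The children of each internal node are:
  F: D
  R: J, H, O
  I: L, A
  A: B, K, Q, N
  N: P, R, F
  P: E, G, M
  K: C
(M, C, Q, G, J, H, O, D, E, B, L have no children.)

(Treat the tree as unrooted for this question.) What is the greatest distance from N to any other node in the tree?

3

The node farthest from N is C (L also at distance 3), via N-A-K-C — 3 edges.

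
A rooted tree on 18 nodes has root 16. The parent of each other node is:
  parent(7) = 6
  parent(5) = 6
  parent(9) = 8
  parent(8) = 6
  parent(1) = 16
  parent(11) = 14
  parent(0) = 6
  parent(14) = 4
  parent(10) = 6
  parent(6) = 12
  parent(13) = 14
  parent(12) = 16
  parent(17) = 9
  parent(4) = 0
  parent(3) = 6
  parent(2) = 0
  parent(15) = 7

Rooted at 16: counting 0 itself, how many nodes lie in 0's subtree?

6

Descendants of 0 (including itself): 0, 4, 2, 14, 11, 13. That's 6.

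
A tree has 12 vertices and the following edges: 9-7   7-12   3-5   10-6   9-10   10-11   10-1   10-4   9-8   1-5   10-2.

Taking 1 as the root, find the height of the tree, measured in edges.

4

The longest root-to-leaf path is 1–10–9–7–12 (4 edges).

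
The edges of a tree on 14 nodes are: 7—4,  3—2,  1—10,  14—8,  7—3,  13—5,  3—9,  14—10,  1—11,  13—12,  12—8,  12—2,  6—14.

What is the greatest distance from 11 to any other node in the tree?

9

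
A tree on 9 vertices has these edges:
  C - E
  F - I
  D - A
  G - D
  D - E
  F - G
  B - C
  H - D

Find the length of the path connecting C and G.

3

The path is C – E – D – G, which has 3 edges.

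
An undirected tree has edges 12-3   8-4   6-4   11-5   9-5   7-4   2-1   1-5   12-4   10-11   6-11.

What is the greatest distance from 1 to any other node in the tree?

6

A farthest node from 1 is 3.
The path 1-5-11-6-4-12-3 has 6 edges.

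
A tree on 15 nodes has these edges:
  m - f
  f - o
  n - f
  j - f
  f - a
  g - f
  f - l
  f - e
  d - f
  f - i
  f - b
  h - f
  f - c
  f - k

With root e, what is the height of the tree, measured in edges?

2

A deepest node is c, reached by e–f–c.
That path has 2 edges, so the height is 2.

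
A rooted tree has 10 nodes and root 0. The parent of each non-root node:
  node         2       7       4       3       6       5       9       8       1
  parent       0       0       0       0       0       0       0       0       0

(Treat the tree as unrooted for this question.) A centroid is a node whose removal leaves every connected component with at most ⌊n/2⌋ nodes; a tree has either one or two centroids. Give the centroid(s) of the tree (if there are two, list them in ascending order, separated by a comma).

0

Removing 0 splits the tree into components of sizes 1, 1, 1, 1, 1, 1, 1, 1, 1; the largest is 1 ≤ ⌊10/2⌋ = 5.
No neighbour of 0 does as well, so 0 is the unique centroid.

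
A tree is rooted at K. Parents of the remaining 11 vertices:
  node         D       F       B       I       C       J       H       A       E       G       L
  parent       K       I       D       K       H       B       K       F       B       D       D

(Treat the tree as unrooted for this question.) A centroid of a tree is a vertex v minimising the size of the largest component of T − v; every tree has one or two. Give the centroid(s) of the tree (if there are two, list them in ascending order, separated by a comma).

D, K

Delete D: the remaining components have sizes 6, 3, 1, 1. Max 6 ≤ 6, so D is a centroid.
Its neighbour K also leaves a largest component of size 6, so both are centroids.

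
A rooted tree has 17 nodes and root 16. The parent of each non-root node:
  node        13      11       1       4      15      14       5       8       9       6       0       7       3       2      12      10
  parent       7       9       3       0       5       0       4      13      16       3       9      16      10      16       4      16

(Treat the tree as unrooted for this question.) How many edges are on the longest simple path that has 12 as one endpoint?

The node farthest from 12 is 1 (8, 6 also at distance 7), via 12-4-0-9-16-10-3-1 — 7 edges.

7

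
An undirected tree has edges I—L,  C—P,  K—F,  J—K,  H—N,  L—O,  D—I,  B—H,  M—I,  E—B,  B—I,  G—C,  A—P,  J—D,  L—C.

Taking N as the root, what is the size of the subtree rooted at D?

4

D's subtree: {D, J, K, F}, size 4.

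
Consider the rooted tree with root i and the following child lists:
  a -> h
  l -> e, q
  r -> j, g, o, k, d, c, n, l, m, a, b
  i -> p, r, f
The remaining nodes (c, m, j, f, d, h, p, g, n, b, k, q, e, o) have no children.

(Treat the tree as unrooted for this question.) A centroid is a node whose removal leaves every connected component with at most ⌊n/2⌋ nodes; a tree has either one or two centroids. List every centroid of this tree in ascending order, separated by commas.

r

Removing r splits the tree into components of sizes 3, 3, 2, 1, 1, 1, 1, 1, 1, 1, 1, 1; the largest is 3 ≤ ⌊18/2⌋ = 9.
No neighbour of r does as well, so r is the unique centroid.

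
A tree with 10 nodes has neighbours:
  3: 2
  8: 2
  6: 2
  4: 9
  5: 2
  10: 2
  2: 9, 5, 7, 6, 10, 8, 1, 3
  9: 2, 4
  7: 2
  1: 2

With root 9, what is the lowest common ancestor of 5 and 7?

5's ancestor chain is 5, 2, 9 and 7's is 7, 2, 9; they first meet at 2.

2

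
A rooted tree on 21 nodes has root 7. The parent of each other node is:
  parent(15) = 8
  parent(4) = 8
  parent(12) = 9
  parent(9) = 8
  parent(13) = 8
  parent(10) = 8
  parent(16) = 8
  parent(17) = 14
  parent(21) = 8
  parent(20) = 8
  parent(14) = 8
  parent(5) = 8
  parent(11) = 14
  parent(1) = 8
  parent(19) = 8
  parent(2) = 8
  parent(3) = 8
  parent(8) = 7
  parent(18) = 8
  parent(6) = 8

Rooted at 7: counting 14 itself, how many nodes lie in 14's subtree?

3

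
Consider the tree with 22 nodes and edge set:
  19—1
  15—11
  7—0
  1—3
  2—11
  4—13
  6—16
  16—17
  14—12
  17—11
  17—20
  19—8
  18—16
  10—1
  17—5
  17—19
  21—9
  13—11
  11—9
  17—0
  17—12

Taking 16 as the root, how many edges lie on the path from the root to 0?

16 – 17 – 0 — 2 edges.

2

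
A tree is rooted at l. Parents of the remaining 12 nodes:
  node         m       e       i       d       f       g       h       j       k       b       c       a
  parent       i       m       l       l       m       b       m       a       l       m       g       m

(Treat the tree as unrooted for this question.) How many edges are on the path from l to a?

3

The path is l–i–m–a, which has 3 edges.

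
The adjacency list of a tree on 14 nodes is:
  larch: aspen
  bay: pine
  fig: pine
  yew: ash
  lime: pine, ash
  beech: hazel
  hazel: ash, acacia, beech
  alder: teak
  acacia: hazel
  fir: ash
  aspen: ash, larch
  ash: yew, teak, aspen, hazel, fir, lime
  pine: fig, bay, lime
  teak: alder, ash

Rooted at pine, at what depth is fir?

3

Climbing from fir to the root: fir → ash → lime → pine. That's 3 steps.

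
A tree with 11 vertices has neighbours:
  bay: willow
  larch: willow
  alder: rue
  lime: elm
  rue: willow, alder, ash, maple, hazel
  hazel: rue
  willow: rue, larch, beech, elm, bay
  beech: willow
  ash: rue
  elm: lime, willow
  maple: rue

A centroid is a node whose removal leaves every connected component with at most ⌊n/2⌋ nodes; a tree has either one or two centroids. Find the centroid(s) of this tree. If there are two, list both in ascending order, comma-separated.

willow

Removing willow splits the tree into components of sizes 5, 2, 1, 1, 1; the largest is 5 ≤ ⌊11/2⌋ = 5.
Every other node leaves some component of size > 5, so the centroid is unique.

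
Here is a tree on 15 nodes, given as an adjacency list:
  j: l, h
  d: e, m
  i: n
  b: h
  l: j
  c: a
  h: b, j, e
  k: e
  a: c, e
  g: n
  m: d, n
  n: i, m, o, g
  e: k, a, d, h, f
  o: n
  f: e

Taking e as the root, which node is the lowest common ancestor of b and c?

Ancestors of b (toward the root): b, h, e.
Ancestors of c: c, a, e.
The deepest node appearing in both lists is e.

e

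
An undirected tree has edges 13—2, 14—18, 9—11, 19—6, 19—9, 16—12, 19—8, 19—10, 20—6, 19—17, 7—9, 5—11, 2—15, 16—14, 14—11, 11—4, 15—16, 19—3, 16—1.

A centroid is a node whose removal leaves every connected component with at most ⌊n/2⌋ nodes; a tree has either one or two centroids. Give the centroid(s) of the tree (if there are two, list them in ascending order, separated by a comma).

11

Delete 11: the remaining components have sizes 9, 8, 1, 1. Max 9 ≤ 10, so 11 is a centroid.
No neighbour of 11 does as well, so 11 is the unique centroid.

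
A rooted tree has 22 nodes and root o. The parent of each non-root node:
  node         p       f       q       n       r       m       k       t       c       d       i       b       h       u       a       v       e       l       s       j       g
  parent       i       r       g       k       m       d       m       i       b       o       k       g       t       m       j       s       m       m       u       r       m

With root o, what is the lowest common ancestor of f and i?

m

f's ancestor chain is f, r, m, d, o and i's is i, k, m, d, o; they first meet at m.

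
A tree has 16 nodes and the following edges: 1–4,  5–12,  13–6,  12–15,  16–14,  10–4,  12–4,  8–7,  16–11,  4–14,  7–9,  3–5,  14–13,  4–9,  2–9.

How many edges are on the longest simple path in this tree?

A longest path is 3 - 5 - 12 - 4 - 14 - 16 - 11, with 6 edges.

6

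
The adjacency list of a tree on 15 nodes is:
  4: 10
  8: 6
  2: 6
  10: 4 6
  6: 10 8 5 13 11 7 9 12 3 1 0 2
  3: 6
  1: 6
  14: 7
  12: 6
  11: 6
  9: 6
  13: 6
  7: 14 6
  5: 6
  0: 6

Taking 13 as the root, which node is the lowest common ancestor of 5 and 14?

5's ancestor chain is 5, 6, 13 and 14's is 14, 7, 6, 13; they first meet at 6.

6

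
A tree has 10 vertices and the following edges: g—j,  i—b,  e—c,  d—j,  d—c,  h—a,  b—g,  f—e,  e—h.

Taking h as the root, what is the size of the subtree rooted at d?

d's subtree: {d, j, g, b, i}, size 5.

5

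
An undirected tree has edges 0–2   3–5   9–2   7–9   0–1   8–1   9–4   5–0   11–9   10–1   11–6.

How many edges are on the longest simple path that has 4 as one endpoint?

5

A farthest node from 4 is 10 (8, 3 also at distance 5).
The path 4–9–2–0–1–10 has 5 edges.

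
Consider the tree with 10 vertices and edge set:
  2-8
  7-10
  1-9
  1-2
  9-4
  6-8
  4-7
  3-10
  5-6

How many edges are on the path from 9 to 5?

Walking from 9: 9 - 1 - 2 - 8 - 6 - 5. Length 5.

5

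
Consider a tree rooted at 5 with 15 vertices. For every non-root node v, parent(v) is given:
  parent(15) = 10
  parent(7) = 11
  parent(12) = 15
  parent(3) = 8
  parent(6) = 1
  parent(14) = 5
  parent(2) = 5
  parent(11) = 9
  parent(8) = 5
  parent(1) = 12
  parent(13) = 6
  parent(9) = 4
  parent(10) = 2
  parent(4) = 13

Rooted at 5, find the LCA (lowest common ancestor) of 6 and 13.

6

Ancestors of 6 (toward the root): 6, 1, 12, 15, 10, 2, 5.
Ancestors of 13: 13, 6, 1, 12, 15, 10, 2, 5.
The deepest node appearing in both lists is 6.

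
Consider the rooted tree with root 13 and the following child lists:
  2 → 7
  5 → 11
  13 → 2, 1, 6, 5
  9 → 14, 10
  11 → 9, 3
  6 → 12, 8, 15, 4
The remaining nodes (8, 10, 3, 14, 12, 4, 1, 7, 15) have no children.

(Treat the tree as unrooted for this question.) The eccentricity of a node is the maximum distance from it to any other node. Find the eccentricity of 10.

The node farthest from 10 is 12 (15, 4, 8, 7 also at distance 6), via 10–9–11–5–13–6–12 — 6 edges.

6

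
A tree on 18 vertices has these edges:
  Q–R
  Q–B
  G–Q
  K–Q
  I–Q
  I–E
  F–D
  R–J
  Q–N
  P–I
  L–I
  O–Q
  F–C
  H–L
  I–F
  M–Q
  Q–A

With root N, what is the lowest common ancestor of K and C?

Ancestors of K (toward the root): K, Q, N.
Ancestors of C: C, F, I, Q, N.
The deepest node appearing in both lists is Q.

Q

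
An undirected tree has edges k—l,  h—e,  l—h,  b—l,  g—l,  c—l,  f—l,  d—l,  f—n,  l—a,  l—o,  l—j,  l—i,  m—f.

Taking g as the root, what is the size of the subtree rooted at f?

Descendants of f (including itself): f, m, n. That's 3.

3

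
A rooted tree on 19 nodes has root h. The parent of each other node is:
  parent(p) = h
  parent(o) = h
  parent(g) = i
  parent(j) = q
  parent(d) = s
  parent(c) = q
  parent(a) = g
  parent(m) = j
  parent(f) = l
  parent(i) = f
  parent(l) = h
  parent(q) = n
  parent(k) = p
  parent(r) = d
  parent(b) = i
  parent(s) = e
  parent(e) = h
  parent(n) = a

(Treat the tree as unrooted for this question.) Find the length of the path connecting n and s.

8

The path is n - a - g - i - f - l - h - e - s, which has 8 edges.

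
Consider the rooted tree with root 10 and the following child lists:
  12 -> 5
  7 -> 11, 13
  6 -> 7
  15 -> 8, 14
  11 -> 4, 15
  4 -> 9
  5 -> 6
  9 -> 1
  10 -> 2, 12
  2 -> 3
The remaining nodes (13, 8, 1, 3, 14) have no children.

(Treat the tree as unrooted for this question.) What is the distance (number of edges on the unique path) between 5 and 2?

3

5 - 12 - 10 - 2: 3 edges.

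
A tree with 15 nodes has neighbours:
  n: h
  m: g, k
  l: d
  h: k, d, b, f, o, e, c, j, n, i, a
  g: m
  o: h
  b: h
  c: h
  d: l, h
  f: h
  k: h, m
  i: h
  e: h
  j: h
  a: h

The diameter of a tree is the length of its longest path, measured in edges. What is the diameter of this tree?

A longest path is g - m - k - h - d - l, with 5 edges.

5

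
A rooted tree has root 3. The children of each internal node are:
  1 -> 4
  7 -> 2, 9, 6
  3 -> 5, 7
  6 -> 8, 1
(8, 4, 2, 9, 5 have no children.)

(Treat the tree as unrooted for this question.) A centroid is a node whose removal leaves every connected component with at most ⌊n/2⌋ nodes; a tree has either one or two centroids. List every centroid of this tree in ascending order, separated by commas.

Removing 7 splits the tree into components of sizes 4, 2, 1, 1; the largest is 4 ≤ ⌊9/2⌋ = 4.
No neighbour of 7 does as well, so 7 is the unique centroid.

7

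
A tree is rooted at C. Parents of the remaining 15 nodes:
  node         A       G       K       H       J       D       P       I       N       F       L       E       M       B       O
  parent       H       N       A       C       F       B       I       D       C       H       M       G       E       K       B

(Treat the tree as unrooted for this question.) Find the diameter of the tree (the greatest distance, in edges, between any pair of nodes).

12

A longest path is L – M – E – G – N – C – H – A – K – B – D – I – P, with 12 edges.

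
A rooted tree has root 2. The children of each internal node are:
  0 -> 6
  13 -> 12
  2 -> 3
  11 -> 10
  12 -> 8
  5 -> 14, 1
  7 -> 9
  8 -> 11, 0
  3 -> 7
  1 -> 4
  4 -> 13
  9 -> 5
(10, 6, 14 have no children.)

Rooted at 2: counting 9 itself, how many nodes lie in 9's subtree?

12

The subtree rooted at 9 contains: 9, 5, 1, 14, 4, 13, 12, 8, 0, 11, 6, 10 — 12 nodes.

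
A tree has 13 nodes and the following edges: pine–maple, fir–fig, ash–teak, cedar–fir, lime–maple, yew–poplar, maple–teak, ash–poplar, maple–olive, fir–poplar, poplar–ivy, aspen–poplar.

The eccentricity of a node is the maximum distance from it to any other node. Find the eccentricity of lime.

6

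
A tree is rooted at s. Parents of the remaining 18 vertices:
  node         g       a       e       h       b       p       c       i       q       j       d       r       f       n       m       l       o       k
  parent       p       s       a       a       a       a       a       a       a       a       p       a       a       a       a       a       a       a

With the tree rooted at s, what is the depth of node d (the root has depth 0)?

s–a–p–d — 3 edges.

3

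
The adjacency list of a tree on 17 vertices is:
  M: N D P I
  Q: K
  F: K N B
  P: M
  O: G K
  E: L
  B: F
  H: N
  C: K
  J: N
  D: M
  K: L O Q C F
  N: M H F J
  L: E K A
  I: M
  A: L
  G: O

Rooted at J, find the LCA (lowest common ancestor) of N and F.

Path N→root: N J; path F→root: F N J.
First common node: N.

N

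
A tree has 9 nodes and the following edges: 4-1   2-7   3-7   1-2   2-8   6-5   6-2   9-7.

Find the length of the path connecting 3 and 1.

3

3 - 7 - 2 - 1: 3 edges.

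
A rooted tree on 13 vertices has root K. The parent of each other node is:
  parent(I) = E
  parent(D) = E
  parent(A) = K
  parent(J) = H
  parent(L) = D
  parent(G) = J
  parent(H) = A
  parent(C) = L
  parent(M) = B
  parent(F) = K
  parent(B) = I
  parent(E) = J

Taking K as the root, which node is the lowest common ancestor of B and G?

Path B→root: B I E J H A K; path G→root: G J H A K.
First common node: J.

J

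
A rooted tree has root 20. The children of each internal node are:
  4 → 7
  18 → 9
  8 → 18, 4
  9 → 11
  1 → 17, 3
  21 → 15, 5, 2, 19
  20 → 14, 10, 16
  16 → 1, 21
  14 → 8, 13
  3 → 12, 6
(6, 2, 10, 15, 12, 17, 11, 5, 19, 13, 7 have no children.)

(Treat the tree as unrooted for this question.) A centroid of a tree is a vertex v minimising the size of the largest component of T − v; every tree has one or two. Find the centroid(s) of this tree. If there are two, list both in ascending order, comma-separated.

Delete 16: the remaining components have sizes 10, 5, 5. Max 10 ≤ 10, so 16 is a centroid.
Every other node leaves some component of size > 10, so the centroid is unique.

16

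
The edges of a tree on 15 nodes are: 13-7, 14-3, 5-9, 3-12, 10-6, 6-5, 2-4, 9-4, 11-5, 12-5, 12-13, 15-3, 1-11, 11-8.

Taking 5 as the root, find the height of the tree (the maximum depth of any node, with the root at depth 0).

3

7 sits deepest: 5-12-13-7 — 3 edges from the root.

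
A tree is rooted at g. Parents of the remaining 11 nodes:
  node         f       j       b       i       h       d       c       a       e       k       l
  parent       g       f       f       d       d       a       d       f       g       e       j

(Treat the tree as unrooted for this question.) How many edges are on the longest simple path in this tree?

Starting from k, a farthest node is h at distance 6.
One longest path: k - e - g - f - a - d - h.
So the diameter is 6.

6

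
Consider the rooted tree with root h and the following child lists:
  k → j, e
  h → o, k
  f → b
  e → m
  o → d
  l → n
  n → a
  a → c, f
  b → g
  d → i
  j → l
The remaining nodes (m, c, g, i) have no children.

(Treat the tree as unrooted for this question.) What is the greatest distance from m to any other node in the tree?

9

The node farthest from m is g, via m–e–k–j–l–n–a–f–b–g — 9 edges.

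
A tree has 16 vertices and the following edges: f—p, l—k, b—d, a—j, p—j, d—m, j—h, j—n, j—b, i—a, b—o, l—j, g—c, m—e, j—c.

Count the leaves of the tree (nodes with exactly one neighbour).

Exactly 8 nodes have a single neighbour: e, f, g, h, i, k, n, o.

8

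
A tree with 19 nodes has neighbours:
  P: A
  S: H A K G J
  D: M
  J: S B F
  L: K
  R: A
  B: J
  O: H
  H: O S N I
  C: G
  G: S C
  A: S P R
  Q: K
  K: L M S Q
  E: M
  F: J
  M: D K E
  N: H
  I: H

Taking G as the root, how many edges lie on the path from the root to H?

2

G – S – H — 2 edges.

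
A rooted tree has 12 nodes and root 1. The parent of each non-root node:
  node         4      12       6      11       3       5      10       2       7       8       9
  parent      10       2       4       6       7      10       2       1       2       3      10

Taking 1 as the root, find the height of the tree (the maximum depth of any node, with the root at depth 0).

5

A deepest node is 11, reached by 1-2-10-4-6-11.
That path has 5 edges, so the height is 5.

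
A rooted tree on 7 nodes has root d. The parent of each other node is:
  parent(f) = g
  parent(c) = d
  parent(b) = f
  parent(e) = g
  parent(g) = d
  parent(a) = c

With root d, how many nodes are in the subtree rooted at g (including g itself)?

4

Descendants of g (including itself): g, f, e, b. That's 4.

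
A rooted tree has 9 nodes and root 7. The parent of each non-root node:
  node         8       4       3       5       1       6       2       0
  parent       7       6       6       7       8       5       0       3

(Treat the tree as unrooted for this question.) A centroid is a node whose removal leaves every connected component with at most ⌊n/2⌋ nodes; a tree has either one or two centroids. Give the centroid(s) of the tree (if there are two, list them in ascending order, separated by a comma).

6

Removing 6 splits the tree into components of sizes 4, 3, 1; the largest is 4 ≤ ⌊9/2⌋ = 4.
No neighbour of 6 does as well, so 6 is the unique centroid.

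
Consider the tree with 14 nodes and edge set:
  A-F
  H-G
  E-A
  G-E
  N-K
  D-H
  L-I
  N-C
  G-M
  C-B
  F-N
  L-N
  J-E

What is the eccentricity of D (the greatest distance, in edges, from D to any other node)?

Distances from D peak at 8, attained at B (I also at distance 8).
D-H-G-E-A-F-N-C-B

8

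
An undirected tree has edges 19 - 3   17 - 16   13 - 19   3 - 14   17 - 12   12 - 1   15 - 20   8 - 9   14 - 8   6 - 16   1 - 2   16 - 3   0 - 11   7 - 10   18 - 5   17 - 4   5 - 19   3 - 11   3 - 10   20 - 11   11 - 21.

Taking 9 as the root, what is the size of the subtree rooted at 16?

Descendants of 16 (including itself): 16, 17, 6, 12, 4, 1, 2. That's 7.

7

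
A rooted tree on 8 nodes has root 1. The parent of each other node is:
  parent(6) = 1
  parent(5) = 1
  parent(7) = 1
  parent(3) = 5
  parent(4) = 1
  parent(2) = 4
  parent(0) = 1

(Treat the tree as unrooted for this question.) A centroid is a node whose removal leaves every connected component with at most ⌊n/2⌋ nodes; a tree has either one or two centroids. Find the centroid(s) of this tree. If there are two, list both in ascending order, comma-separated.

Delete 1: the remaining components have sizes 2, 2, 1, 1, 1. Max 2 ≤ 4, so 1 is a centroid.
No neighbour of 1 does as well, so 1 is the unique centroid.

1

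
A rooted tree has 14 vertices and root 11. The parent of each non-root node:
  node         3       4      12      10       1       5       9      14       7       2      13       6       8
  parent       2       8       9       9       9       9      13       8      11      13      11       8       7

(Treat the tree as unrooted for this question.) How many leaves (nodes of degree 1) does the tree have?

8

The leaves are 1, 3, 4, 5, 6, 10, 12, 14.
That is 8 leaves.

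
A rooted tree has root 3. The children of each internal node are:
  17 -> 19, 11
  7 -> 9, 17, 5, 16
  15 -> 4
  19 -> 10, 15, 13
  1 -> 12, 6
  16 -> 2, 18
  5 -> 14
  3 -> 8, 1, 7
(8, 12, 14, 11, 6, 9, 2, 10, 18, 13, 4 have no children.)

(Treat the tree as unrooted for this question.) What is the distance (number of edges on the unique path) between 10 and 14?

Walking from 10: 10–19–17–7–5–14. Length 5.

5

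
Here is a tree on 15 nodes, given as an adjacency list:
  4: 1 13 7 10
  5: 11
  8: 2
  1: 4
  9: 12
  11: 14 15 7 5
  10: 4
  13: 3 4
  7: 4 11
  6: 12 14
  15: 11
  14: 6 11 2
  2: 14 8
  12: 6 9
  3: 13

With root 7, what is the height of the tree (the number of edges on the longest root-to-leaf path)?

9 sits deepest: 7 → 11 → 14 → 6 → 12 → 9 — 5 edges from the root.

5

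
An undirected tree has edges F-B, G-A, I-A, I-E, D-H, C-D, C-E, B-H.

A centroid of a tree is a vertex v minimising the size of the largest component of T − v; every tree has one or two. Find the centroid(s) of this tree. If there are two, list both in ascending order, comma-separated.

C

If C is removed the pieces have sizes 4, 4, all ≤ ⌊9/2⌋ = 4.
No neighbour of C does as well, so C is the unique centroid.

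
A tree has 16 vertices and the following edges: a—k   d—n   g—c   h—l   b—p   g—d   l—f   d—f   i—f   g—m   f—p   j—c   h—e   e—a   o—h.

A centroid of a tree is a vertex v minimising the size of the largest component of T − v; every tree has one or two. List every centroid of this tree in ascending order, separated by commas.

f

Removing f splits the tree into components of sizes 6, 6, 2, 1; the largest is 6 ≤ ⌊16/2⌋ = 8.
No neighbour of f does as well, so f is the unique centroid.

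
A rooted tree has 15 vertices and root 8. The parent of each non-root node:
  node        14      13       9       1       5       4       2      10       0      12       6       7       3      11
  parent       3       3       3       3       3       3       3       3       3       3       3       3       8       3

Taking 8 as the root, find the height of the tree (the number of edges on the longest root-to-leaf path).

2

A deepest node is 1, reached by 8–3–1.
That path has 2 edges, so the height is 2.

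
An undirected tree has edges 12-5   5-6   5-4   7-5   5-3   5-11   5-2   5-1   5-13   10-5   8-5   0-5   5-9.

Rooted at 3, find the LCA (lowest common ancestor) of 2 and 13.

Path 2→root: 2 5 3; path 13→root: 13 5 3.
First common node: 5.

5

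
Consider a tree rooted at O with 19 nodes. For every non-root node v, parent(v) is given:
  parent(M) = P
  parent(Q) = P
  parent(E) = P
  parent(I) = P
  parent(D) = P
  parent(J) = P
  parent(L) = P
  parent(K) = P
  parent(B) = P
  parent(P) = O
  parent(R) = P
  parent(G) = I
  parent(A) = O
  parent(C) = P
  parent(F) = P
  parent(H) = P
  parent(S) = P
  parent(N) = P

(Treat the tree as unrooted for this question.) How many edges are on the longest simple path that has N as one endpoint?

3

A farthest node from N is A (G also at distance 3).
The path N-P-O-A has 3 edges.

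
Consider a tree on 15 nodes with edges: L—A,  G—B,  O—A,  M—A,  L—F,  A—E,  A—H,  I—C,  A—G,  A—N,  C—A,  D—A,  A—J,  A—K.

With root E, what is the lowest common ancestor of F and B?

A

F's ancestor chain is F, L, A, E and B's is B, G, A, E; they first meet at A.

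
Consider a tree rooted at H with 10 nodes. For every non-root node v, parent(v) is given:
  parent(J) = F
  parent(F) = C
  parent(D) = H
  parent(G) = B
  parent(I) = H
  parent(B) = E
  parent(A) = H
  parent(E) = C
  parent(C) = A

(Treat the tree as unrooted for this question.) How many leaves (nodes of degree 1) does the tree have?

The leaves are D, G, I, J.
That is 4 leaves.

4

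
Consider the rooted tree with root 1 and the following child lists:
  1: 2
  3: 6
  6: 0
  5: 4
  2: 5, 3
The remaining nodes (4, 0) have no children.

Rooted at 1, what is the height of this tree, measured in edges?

4

A deepest node is 0, reached by 1 – 2 – 3 – 6 – 0.
That path has 4 edges, so the height is 4.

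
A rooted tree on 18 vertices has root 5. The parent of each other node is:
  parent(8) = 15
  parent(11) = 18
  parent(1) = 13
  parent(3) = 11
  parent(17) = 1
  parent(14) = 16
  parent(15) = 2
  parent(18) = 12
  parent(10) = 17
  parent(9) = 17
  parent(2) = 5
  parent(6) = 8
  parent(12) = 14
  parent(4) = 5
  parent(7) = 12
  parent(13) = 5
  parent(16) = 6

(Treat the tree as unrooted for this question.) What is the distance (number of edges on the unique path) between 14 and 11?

3

14–12–18–11: 3 edges.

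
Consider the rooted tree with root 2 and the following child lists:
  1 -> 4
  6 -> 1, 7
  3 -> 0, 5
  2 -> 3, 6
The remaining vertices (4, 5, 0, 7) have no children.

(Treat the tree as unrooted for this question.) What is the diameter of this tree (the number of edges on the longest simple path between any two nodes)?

BFS from 4 reaches 5 last, at distance 5; BFS from 5 confirms no node is farther.
Path: 4 - 1 - 6 - 2 - 3 - 5.

5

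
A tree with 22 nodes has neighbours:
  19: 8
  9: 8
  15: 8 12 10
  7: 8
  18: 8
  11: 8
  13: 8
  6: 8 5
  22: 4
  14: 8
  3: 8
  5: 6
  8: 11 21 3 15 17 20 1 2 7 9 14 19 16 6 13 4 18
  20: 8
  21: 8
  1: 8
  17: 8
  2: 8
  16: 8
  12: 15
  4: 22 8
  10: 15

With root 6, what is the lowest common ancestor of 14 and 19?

8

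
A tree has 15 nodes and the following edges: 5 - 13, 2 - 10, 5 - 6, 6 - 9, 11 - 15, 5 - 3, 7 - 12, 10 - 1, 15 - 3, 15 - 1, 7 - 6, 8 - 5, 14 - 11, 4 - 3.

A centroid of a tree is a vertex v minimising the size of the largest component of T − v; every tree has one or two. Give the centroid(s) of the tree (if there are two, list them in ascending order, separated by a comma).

If 3 is removed the pieces have sizes 7, 6, 1, all ≤ ⌊15/2⌋ = 7.
No neighbour of 3 does as well, so 3 is the unique centroid.

3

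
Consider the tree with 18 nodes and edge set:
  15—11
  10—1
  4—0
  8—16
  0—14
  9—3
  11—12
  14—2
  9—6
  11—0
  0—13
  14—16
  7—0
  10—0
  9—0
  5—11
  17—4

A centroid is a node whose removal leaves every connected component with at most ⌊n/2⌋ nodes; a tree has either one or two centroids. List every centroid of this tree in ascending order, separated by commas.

0

Removing 0 splits the tree into components of sizes 4, 4, 3, 2, 2, 1, 1; the largest is 4 ≤ ⌊18/2⌋ = 9.
No neighbour of 0 does as well, so 0 is the unique centroid.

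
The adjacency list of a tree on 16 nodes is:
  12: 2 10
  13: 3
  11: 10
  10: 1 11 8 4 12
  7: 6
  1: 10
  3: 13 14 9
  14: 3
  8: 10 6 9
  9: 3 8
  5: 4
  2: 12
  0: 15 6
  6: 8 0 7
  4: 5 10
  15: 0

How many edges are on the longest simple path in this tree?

A longest path is 5-4-10-8-9-3-14, with 6 edges.

6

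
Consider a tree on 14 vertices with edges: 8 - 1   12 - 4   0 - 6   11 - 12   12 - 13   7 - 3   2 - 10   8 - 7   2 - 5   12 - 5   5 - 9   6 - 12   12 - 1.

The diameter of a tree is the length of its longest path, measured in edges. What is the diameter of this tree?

7

A longest path is 3 - 7 - 8 - 1 - 12 - 5 - 2 - 10, with 7 edges.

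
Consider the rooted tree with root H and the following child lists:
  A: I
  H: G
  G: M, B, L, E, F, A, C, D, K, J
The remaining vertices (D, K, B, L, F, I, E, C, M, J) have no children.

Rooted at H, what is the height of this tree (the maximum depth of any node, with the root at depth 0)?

3

I sits deepest: H–G–A–I — 3 edges from the root.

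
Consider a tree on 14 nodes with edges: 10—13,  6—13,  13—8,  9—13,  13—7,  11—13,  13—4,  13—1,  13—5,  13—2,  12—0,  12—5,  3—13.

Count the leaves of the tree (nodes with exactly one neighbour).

11

Degree-1 nodes: 0, 1, 2, 3, 4, 6, 7, 8, 9, 10, 11 — 11 of them.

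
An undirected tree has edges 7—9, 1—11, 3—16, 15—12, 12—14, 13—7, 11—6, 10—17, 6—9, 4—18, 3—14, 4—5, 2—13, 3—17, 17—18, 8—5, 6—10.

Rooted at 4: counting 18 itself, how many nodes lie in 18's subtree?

18's subtree: {18, 17, 3, 10, 16, 14, 6, 12, 11, 9, 15, 1, 7, 13, 2}, size 15.

15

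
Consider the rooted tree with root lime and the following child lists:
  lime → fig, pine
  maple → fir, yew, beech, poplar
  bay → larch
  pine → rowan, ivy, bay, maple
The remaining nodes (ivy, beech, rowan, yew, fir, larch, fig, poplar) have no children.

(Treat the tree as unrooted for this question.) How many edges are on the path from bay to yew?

bay - pine - maple - yew: 3 edges.

3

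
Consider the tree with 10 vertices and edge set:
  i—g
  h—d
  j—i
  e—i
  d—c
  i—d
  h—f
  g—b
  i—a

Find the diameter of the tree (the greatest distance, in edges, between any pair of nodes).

A longest path is b-g-i-d-h-f, with 5 edges.

5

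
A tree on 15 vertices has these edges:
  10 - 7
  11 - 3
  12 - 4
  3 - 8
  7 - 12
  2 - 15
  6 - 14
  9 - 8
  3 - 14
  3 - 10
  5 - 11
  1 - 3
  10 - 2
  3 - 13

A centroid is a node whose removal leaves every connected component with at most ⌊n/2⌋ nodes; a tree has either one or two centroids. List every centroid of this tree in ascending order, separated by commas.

3

Removing 3 splits the tree into components of sizes 6, 2, 2, 2, 1, 1; the largest is 6 ≤ ⌊15/2⌋ = 7.
Every other node leaves some component of size > 7, so the centroid is unique.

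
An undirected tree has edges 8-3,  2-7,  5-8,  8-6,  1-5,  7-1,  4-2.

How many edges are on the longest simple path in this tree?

6

Starting from 6, a farthest node is 4 at distance 6.
One longest path: 6-8-5-1-7-2-4.
So the diameter is 6.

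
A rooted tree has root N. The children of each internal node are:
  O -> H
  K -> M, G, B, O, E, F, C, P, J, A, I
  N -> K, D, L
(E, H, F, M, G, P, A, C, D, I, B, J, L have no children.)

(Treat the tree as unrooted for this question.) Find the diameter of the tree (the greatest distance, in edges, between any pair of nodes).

4

BFS from D reaches H last, at distance 4; BFS from H confirms no node is farther.
Path: D–N–K–O–H.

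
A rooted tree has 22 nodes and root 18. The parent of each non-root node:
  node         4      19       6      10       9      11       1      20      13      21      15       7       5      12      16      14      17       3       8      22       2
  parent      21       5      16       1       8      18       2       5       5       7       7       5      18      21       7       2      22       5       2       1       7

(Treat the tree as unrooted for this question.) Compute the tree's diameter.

7

A longest path is 17 – 22 – 1 – 2 – 7 – 5 – 18 – 11, with 7 edges.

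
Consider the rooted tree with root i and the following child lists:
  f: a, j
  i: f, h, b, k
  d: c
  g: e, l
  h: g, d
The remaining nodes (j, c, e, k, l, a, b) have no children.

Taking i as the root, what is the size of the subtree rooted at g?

The subtree rooted at g contains: g, l, e — 3 nodes.

3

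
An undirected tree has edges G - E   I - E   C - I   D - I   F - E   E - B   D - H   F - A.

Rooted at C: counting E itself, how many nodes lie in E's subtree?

5

Descendants of E (including itself): E, F, B, G, A. That's 5.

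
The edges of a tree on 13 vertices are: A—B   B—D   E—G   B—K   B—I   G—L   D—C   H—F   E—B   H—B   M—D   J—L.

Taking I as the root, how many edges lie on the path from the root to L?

4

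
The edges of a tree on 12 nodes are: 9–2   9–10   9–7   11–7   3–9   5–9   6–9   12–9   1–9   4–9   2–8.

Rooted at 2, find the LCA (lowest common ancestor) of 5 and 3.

Ancestors of 5 (toward the root): 5, 9, 2.
Ancestors of 3: 3, 9, 2.
The deepest node appearing in both lists is 9.

9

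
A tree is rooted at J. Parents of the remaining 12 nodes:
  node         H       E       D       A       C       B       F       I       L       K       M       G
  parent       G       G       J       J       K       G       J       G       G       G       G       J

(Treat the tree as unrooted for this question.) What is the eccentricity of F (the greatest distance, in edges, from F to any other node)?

4

Distances from F peak at 4, attained at C.
F-J-G-K-C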